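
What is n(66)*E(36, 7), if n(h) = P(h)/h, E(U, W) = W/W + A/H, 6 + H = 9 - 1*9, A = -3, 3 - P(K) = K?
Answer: -63/44 ≈ -1.4318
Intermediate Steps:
P(K) = 3 - K
H = -6 (H = -6 + (9 - 1*9) = -6 + (9 - 9) = -6 + 0 = -6)
E(U, W) = 3/2 (E(U, W) = W/W - 3/(-6) = 1 - 3*(-⅙) = 1 + ½ = 3/2)
n(h) = (3 - h)/h
n(66)*E(36, 7) = ((3 - 1*66)/66)*(3/2) = ((3 - 66)/66)*(3/2) = ((1/66)*(-63))*(3/2) = -21/22*3/2 = -63/44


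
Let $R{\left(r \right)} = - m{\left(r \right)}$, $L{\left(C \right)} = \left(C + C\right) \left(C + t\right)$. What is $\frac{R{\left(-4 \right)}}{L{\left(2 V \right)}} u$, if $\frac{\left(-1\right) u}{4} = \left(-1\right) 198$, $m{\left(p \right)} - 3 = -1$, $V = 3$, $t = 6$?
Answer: $-11$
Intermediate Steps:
$m{\left(p \right)} = 2$ ($m{\left(p \right)} = 3 - 1 = 2$)
$L{\left(C \right)} = 2 C \left(6 + C\right)$ ($L{\left(C \right)} = \left(C + C\right) \left(C + 6\right) = 2 C \left(6 + C\right)$)
$u = 792$ ($u = - 4 \left(\left(-1\right) 198\right) = \left(-4\right) \left(-198\right) = 792$)
$R{\left(r \right)} = -2$ ($R{\left(r \right)} = \left(-1\right) 2 = -2$)
$\frac{R{\left(-4 \right)}}{L{\left(2 V \right)}} u = - \frac{2}{2 \cdot 2 \cdot 3 \left(6 + 2 \cdot 3\right)} 792 = - \frac{2}{2 \cdot 6 \left(6 + 6\right)} 792 = - \frac{2}{2 \cdot 6 \cdot 12} \cdot 792 = - \frac{2}{144} \cdot 792 = \left(-2\right) \frac{1}{144} \cdot 792 = \left(- \frac{1}{72}\right) 792 = -11$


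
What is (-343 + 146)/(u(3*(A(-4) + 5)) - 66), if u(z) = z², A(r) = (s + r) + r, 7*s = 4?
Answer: 9653/633 ≈ 15.250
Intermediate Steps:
s = 4/7 (s = (⅐)*4 = 4/7 ≈ 0.57143)
A(r) = 4/7 + 2*r (A(r) = (4/7 + r) + r = 4/7 + 2*r)
(-343 + 146)/(u(3*(A(-4) + 5)) - 66) = (-343 + 146)/((3*((4/7 + 2*(-4)) + 5))² - 66) = -197/((3*((4/7 - 8) + 5))² - 66) = -197/((3*(-52/7 + 5))² - 66) = -197/((3*(-17/7))² - 66) = -197/((-51/7)² - 66) = -197/(2601/49 - 66) = -197/(-633/49) = -197*(-49/633) = 9653/633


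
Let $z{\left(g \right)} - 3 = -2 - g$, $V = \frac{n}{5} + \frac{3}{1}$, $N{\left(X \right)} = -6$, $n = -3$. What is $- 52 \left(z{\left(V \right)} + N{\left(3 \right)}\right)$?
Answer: $\frac{1924}{5} \approx 384.8$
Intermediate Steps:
$V = \frac{12}{5}$ ($V = - \frac{3}{5} + \frac{3}{1} = \left(-3\right) \frac{1}{5} + 3 \cdot 1 = - \frac{3}{5} + 3 = \frac{12}{5} \approx 2.4$)
$z{\left(g \right)} = 1 - g$ ($z{\left(g \right)} = 3 - \left(2 + g\right) = 1 - g$)
$- 52 \left(z{\left(V \right)} + N{\left(3 \right)}\right) = - 52 \left(\left(1 - \frac{12}{5}\right) - 6\right) = - 52 \left(- \frac{7}{5} - 6\right) = \left(-52\right) \left(- \frac{37}{5}\right) = \frac{1924}{5}$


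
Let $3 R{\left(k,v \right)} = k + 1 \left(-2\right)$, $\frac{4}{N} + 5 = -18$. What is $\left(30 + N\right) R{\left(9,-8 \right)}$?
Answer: $\frac{4802}{69} \approx 69.594$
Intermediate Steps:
$N = - \frac{4}{23}$ ($N = \frac{4}{-5 - 18} = \frac{4}{-23} = 4 \left(- \frac{1}{23}\right) = - \frac{4}{23} \approx -0.17391$)
$R{\left(k,v \right)} = - \frac{2}{3} + \frac{k}{3}$ ($R{\left(k,v \right)} = \frac{k + 1 \left(-2\right)}{3} = \frac{k - 2}{3} = \frac{-2 + k}{3} = - \frac{2}{3} + \frac{k}{3}$)
$\left(30 + N\right) R{\left(9,-8 \right)} = \left(30 - \frac{4}{23}\right) \left(- \frac{2}{3} + \frac{1}{3} \cdot 9\right) = \frac{686 \left(- \frac{2}{3} + 3\right)}{23} = \frac{686}{23} \cdot \frac{7}{3} = \frac{4802}{69}$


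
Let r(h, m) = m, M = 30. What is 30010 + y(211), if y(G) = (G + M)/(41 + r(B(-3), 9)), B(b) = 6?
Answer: 1500741/50 ≈ 30015.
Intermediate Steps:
y(G) = ⅗ + G/50 (y(G) = (G + 30)/(41 + 9) = (30 + G)/50 = (30 + G)*(1/50) = ⅗ + G/50)
30010 + y(211) = 30010 + (⅗ + (1/50)*211) = 30010 + (⅗ + 211/50) = 30010 + 241/50 = 1500741/50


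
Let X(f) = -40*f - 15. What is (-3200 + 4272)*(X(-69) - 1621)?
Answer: 1204928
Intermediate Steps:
X(f) = -15 - 40*f
(-3200 + 4272)*(X(-69) - 1621) = (-3200 + 4272)*((-15 - 40*(-69)) - 1621) = 1072*((-15 + 2760) - 1621) = 1072*(2745 - 1621) = 1072*1124 = 1204928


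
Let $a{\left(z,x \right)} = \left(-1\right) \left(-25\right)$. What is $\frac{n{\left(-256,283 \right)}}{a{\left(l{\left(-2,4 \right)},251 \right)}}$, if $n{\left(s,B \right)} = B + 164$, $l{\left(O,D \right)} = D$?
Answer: $\frac{447}{25} \approx 17.88$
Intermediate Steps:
$n{\left(s,B \right)} = 164 + B$
$a{\left(z,x \right)} = 25$
$\frac{n{\left(-256,283 \right)}}{a{\left(l{\left(-2,4 \right)},251 \right)}} = \frac{164 + 283}{25} = 447 \cdot \frac{1}{25} = \frac{447}{25}$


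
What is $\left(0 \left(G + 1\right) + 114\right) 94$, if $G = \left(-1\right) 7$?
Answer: $10716$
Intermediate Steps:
$G = -7$
$\left(0 \left(G + 1\right) + 114\right) 94 = \left(0 \left(-7 + 1\right) + 114\right) 94 = \left(0 \left(-6\right) + 114\right) 94 = \left(0 + 114\right) 94 = 114 \cdot 94 = 10716$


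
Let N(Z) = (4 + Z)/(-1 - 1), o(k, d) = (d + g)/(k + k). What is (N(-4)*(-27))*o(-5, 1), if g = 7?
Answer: 0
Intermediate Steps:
o(k, d) = (7 + d)/(2*k) (o(k, d) = (d + 7)/(k + k) = (7 + d)/((2*k)) = (7 + d)*(1/(2*k)) = (7 + d)/(2*k))
N(Z) = -2 - Z/2 (N(Z) = (4 + Z)/(-2) = (4 + Z)*(-1/2) = -2 - Z/2)
(N(-4)*(-27))*o(-5, 1) = ((-2 - 1/2*(-4))*(-27))*((1/2)*(7 + 1)/(-5)) = ((-2 + 2)*(-27))*((1/2)*(-1/5)*8) = (0*(-27))*(-4/5) = 0*(-4/5) = 0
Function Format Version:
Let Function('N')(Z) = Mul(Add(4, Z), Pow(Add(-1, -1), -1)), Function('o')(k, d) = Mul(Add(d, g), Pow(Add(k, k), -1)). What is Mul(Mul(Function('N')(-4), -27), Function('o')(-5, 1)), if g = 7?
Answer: 0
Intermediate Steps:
Function('o')(k, d) = Mul(Rational(1, 2), Pow(k, -1), Add(7, d)) (Function('o')(k, d) = Mul(Add(d, 7), Pow(Add(k, k), -1)) = Mul(Add(7, d), Pow(Mul(2, k), -1)) = Mul(Add(7, d), Mul(Rational(1, 2), Pow(k, -1))) = Mul(Rational(1, 2), Pow(k, -1), Add(7, d)))
Function('N')(Z) = Add(-2, Mul(Rational(-1, 2), Z)) (Function('N')(Z) = Mul(Add(4, Z), Pow(-2, -1)) = Mul(Add(4, Z), Rational(-1, 2)) = Add(-2, Mul(Rational(-1, 2), Z)))
Mul(Mul(Function('N')(-4), -27), Function('o')(-5, 1)) = Mul(Mul(Add(-2, Mul(Rational(-1, 2), -4)), -27), Mul(Rational(1, 2), Pow(-5, -1), Add(7, 1))) = Mul(Mul(Add(-2, 2), -27), Mul(Rational(1, 2), Rational(-1, 5), 8)) = Mul(Mul(0, -27), Rational(-4, 5)) = Mul(0, Rational(-4, 5)) = 0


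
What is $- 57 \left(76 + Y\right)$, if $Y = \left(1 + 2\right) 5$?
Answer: $-5187$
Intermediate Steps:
$Y = 15$ ($Y = 3 \cdot 5 = 15$)
$- 57 \left(76 + Y\right) = - 57 \left(76 + 15\right) = \left(-57\right) 91 = -5187$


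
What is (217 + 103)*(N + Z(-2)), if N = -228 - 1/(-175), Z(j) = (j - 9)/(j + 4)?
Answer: -2615136/35 ≈ -74718.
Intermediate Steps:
Z(j) = (-9 + j)/(4 + j)
N = -39899/175 (N = -228 - 1*(-1/175) = -228 + 1/175 = -39899/175 ≈ -227.99)
(217 + 103)*(N + Z(-2)) = (217 + 103)*(-39899/175 + (-9 - 2)/(4 - 2)) = 320*(-39899/175 - 11/2) = 320*(-81723/350) = -2615136/35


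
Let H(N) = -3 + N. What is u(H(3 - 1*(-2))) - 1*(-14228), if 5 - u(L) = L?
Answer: 14231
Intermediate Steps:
u(L) = 5 - L
u(H(3 - 1*(-2))) - 1*(-14228) = (5 - (-3 + (3 - 1*(-2)))) - 1*(-14228) = (5 - (-3 + (3 + 2))) + 14228 = (5 - (-3 + 5)) + 14228 = (5 - 1*2) + 14228 = (5 - 2) + 14228 = 3 + 14228 = 14231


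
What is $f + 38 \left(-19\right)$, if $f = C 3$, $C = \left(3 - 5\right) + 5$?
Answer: $-713$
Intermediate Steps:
$C = 3$ ($C = -2 + 5 = 3$)
$f = 9$ ($f = 3 \cdot 3 = 9$)
$f + 38 \left(-19\right) = 9 + 38 \left(-19\right) = 9 - 722 = -713$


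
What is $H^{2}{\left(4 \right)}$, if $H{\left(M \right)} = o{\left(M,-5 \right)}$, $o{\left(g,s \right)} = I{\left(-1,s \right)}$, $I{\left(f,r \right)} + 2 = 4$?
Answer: $4$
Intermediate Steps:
$I{\left(f,r \right)} = 2$ ($I{\left(f,r \right)} = -2 + 4 = 2$)
$o{\left(g,s \right)} = 2$
$H{\left(M \right)} = 2$
$H^{2}{\left(4 \right)} = 2^{2} = 4$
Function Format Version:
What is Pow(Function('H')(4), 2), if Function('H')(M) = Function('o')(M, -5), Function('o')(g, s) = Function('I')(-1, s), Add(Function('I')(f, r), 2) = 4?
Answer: 4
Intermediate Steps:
Function('I')(f, r) = 2 (Function('I')(f, r) = Add(-2, 4) = 2)
Function('o')(g, s) = 2
Function('H')(M) = 2
Pow(Function('H')(4), 2) = Pow(2, 2) = 4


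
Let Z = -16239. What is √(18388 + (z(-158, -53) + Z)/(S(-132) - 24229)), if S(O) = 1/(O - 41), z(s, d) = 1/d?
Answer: √226884833526885166866/111077877 ≈ 135.60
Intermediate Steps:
S(O) = 1/(-41 + O)
√(18388 + (z(-158, -53) + Z)/(S(-132) - 24229)) = √(18388 + (1/(-53) - 16239)/(1/(-41 - 132) - 24229)) = √(18388 + (-1/53 - 16239)/(1/(-173) - 24229)) = √(18388 - 860668/(53*(-1/173 - 24229))) = √(18388 - 860668/(53*(-4191618/173))) = √(18388 - 860668/53*(-173/4191618)) = √(18388 + 74447782/111077877) = √(2042574450058/111077877) = √226884833526885166866/111077877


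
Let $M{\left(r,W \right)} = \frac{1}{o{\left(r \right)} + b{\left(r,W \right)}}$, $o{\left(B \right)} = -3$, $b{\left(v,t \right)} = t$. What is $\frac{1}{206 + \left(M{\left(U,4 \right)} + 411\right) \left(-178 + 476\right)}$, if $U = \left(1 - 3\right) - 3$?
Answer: $\frac{1}{122982} \approx 8.1313 \cdot 10^{-6}$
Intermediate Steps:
$U = -5$ ($U = -2 - 3 = -5$)
$M{\left(r,W \right)} = \frac{1}{-3 + W}$
$\frac{1}{206 + \left(M{\left(U,4 \right)} + 411\right) \left(-178 + 476\right)} = \frac{1}{206 + \left(\frac{1}{-3 + 4} + 411\right) \left(-178 + 476\right)} = \frac{1}{206 + \left(1^{-1} + 411\right) 298} = \frac{1}{206 + \left(1 + 411\right) 298} = \frac{1}{206 + 412 \cdot 298} = \frac{1}{206 + 122776} = \frac{1}{122982}$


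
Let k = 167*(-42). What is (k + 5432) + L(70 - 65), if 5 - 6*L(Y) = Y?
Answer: -1582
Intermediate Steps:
k = -7014
L(Y) = ⅚ - Y/6
(k + 5432) + L(70 - 65) = (-7014 + 5432) + (⅚ - (70 - 65)/6) = -1582 + (⅚ - ⅙*5) = -1582 + (⅚ - ⅚) = -1582 + 0 = -1582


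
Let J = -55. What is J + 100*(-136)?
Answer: -13655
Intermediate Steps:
J + 100*(-136) = -55 + 100*(-136) = -55 - 13600 = -13655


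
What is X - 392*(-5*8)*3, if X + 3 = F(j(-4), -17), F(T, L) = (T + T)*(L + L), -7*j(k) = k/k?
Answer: 329327/7 ≈ 47047.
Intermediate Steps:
j(k) = -1/7 (j(k) = -k/(7*k) = -1/7*1 = -1/7)
F(T, L) = 4*L*T (F(T, L) = (2*T)*(2*L) = 4*L*T)
X = 47/7 (X = -3 + 4*(-17)*(-1/7) = -3 + 68/7 = 47/7 ≈ 6.7143)
X - 392*(-5*8)*3 = 47/7 - 392*(-5*8)*3 = 47/7 - (-15680)*3 = 47/7 - 392*(-120) = 47/7 + 47040 = 329327/7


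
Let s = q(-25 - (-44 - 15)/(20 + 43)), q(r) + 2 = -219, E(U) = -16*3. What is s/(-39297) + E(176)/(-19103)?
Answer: 6108019/750690591 ≈ 0.0081365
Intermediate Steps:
E(U) = -48
q(r) = -221 (q(r) = -2 - 219 = -221)
s = -221
s/(-39297) + E(176)/(-19103) = -221/(-39297) - 48/(-19103) = -221*(-1/39297) - 48*(-1/19103) = 221/39297 + 48/19103 = 6108019/750690591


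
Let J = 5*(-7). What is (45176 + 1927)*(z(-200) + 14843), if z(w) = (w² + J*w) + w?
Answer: 2903570229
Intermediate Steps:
J = -35
z(w) = w² - 34*w (z(w) = (w² - 35*w) + w = w² - 34*w)
(45176 + 1927)*(z(-200) + 14843) = (45176 + 1927)*(-200*(-34 - 200) + 14843) = 47103*(-200*(-234) + 14843) = 47103*(46800 + 14843) = 47103*61643 = 2903570229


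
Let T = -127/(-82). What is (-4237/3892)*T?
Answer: -538099/319144 ≈ -1.6861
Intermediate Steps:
T = 127/82 (T = -127*(-1/82) = 127/82 ≈ 1.5488)
(-4237/3892)*T = -4237/3892*(127/82) = -4237*1/3892*(127/82) = -4237/3892*127/82 = -538099/319144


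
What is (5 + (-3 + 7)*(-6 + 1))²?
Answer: 225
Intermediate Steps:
(5 + (-3 + 7)*(-6 + 1))² = (5 + 4*(-5))² = (5 - 20)² = (-15)² = 225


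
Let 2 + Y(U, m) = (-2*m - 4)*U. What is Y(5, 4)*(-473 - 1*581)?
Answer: 65348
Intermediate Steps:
Y(U, m) = -2 + U*(-4 - 2*m) (Y(U, m) = -2 + (-2*m - 4)*U = -2 + (-4 - 2*m)*U = -2 + U*(-4 - 2*m))
Y(5, 4)*(-473 - 1*581) = (-2 - 4*5 - 2*5*4)*(-473 - 1*581) = (-2 - 20 - 40)*(-473 - 581) = -62*(-1054) = 65348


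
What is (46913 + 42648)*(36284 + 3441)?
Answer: 3557810725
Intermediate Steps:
(46913 + 42648)*(36284 + 3441) = 89561*39725 = 3557810725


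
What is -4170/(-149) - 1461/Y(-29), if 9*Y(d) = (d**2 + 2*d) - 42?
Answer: 376923/36803 ≈ 10.242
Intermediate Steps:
Y(d) = -14/3 + d**2/9 + 2*d/9 (Y(d) = ((d**2 + 2*d) - 42)/9 = (-42 + d**2 + 2*d)/9 = -14/3 + d**2/9 + 2*d/9)
-4170/(-149) - 1461/Y(-29) = -4170/(-149) - 1461/(-14/3 + (1/9)*(-29)**2 + (2/9)*(-29)) = -4170*(-1/149) - 1461/(-14/3 + (1/9)*841 - 58/9) = 4170/149 - 1461/(-14/3 + 841/9 - 58/9) = 4170/149 - 1461/247/3 = 4170/149 - 1461*3/247 = 4170/149 - 4383/247 = 376923/36803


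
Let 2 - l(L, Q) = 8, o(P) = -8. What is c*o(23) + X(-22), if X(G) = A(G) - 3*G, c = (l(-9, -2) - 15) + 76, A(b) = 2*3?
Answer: -368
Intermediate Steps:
A(b) = 6
l(L, Q) = -6 (l(L, Q) = 2 - 1*8 = 2 - 8 = -6)
c = 55 (c = (-6 - 15) + 76 = -21 + 76 = 55)
X(G) = 6 - 3*G
c*o(23) + X(-22) = 55*(-8) + (6 - 3*(-22)) = -440 + (6 + 66) = -440 + 72 = -368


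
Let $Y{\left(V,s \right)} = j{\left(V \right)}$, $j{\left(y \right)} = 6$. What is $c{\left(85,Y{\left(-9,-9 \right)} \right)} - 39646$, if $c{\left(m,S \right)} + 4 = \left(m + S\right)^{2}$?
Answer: $-31369$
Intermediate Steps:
$Y{\left(V,s \right)} = 6$
$c{\left(m,S \right)} = -4 + \left(S + m\right)^{2}$ ($c{\left(m,S \right)} = -4 + \left(m + S\right)^{2} = -4 + \left(S + m\right)^{2}$)
$c{\left(85,Y{\left(-9,-9 \right)} \right)} - 39646 = \left(-4 + \left(6 + 85\right)^{2}\right) - 39646 = \left(-4 + 91^{2}\right) - 39646 = \left(-4 + 8281\right) - 39646 = 8277 - 39646 = -31369$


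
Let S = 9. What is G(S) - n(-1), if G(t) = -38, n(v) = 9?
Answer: -47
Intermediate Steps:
G(S) - n(-1) = -38 - 1*9 = -38 - 9 = -47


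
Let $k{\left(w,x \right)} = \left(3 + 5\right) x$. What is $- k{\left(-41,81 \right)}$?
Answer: $-648$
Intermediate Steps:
$k{\left(w,x \right)} = 8 x$
$- k{\left(-41,81 \right)} = - 8 \cdot 81 = \left(-1\right) 648 = -648$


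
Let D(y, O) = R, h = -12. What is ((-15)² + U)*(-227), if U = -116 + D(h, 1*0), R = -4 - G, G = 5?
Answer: -22700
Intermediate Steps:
R = -9 (R = -4 - 1*5 = -4 - 5 = -9)
D(y, O) = -9
U = -125 (U = -116 - 9 = -125)
((-15)² + U)*(-227) = ((-15)² - 125)*(-227) = (225 - 125)*(-227) = 100*(-227) = -22700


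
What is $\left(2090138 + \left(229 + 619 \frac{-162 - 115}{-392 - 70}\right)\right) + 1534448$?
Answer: $\frac{1674835993}{462} \approx 3.6252 \cdot 10^{6}$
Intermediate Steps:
$\left(2090138 + \left(229 + 619 \frac{-162 - 115}{-392 - 70}\right)\right) + 1534448 = \left(2090138 + \left(229 + 619 \frac{-162 - 115}{-462}\right)\right) + 1534448 = \left(2090138 + \left(229 + 619 \left(\left(-277\right) \left(- \frac{1}{462}\right)\right)\right)\right) + 1534448 = \left(2090138 + \left(229 + 619 \cdot \frac{277}{462}\right)\right) + 1534448 = \left(2090138 + \left(229 + \frac{171463}{462}\right)\right) + 1534448 = \left(2090138 + \frac{277261}{462}\right) + 1534448 = \frac{965921017}{462} + 1534448 = \frac{1674835993}{462}$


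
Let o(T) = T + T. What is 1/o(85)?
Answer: 1/170 ≈ 0.0058824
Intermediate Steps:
o(T) = 2*T
1/o(85) = 1/(2*85) = 1/170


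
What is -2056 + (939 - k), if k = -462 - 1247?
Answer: 592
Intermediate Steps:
k = -1709
-2056 + (939 - k) = -2056 + (939 - 1*(-1709)) = -2056 + (939 + 1709) = -2056 + 2648 = 592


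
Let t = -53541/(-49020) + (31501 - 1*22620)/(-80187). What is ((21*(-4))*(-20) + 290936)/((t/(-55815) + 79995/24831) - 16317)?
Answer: -59041409484575415448800/3291646639623364510991 ≈ -17.937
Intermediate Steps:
t = 1285981849/1310255580 (t = -53541*(-1/49020) + (31501 - 22620)*(-1/80187) = 17847/16340 + 8881*(-1/80187) = 17847/16340 - 8881/80187 = 1285981849/1310255580 ≈ 0.98147)
((21*(-4))*(-20) + 290936)/((t/(-55815) + 79995/24831) - 16317) = ((21*(-4))*(-20) + 290936)/(((1285981849/1310255580)/(-55815) + 79995/24831) - 16317) = (-84*(-20) + 290936)/(((1285981849/1310255580)*(-1/55815) + 79995*(1/24831)) - 16317) = (1680 + 290936)/((-1285981849/73131915197700 + 26665/8277) - 16317) = 292616/(650017291558302109/201770954030454300 - 16317) = 292616/(-3291646639623364510991/201770954030454300) = 292616*(-201770954030454300/3291646639623364510991) = -59041409484575415448800/3291646639623364510991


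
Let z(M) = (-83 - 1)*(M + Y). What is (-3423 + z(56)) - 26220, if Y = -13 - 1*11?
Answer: -32331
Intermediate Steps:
Y = -24 (Y = -13 - 11 = -24)
z(M) = 2016 - 84*M (z(M) = (-83 - 1)*(M - 24) = -84*(-24 + M) = 2016 - 84*M)
(-3423 + z(56)) - 26220 = (-3423 + (2016 - 84*56)) - 26220 = (-3423 + (2016 - 4704)) - 26220 = (-3423 - 2688) - 26220 = -6111 - 26220 = -32331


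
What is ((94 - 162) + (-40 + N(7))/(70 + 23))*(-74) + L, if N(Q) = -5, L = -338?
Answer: 146624/31 ≈ 4729.8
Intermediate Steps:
((94 - 162) + (-40 + N(7))/(70 + 23))*(-74) + L = ((94 - 162) + (-40 - 5)/(70 + 23))*(-74) - 338 = (-68 - 45/93)*(-74) - 338 = (-68 - 45*1/93)*(-74) - 338 = (-68 - 15/31)*(-74) - 338 = -2123/31*(-74) - 338 = 157102/31 - 338 = 146624/31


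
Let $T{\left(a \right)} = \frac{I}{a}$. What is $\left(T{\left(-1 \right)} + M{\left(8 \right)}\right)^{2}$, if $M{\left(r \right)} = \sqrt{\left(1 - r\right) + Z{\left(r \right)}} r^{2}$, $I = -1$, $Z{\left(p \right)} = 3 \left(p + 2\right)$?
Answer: $94209 + 128 \sqrt{23} \approx 94823.0$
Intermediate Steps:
$Z{\left(p \right)} = 6 + 3 p$ ($Z{\left(p \right)} = 3 \left(2 + p\right) = 6 + 3 p$)
$T{\left(a \right)} = - \frac{1}{a}$
$M{\left(r \right)} = r^{2} \sqrt{7 + 2 r}$ ($M{\left(r \right)} = \sqrt{\left(1 - r\right) + \left(6 + 3 r\right)} r^{2} = \sqrt{7 + 2 r} r^{2} = r^{2} \sqrt{7 + 2 r}$)
$\left(T{\left(-1 \right)} + M{\left(8 \right)}\right)^{2} = \left(- \frac{1}{-1} + 8^{2} \sqrt{7 + 2 \cdot 8}\right)^{2} = \left(\left(-1\right) \left(-1\right) + 64 \sqrt{7 + 16}\right)^{2} = \left(1 + 64 \sqrt{23}\right)^{2}$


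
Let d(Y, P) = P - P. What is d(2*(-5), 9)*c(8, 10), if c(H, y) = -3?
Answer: 0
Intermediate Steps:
d(Y, P) = 0
d(2*(-5), 9)*c(8, 10) = 0*(-3) = 0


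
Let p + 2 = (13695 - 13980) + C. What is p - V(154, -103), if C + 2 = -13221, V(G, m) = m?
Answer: -13407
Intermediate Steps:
C = -13223 (C = -2 - 13221 = -13223)
p = -13510 (p = -2 + ((13695 - 13980) - 13223) = -2 + (-285 - 13223) = -2 - 13508 = -13510)
p - V(154, -103) = -13510 - 1*(-103) = -13510 + 103 = -13407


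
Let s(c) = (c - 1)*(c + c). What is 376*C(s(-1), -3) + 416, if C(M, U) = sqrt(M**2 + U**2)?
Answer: 2296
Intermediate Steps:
s(c) = 2*c*(-1 + c) (s(c) = (-1 + c)*(2*c) = 2*c*(-1 + c))
376*C(s(-1), -3) + 416 = 376*sqrt((2*(-1)*(-1 - 1))**2 + (-3)**2) + 416 = 376*sqrt((2*(-1)*(-2))**2 + 9) + 416 = 376*sqrt(4**2 + 9) + 416 = 376*sqrt(16 + 9) + 416 = 376*sqrt(25) + 416 = 376*5 + 416 = 1880 + 416 = 2296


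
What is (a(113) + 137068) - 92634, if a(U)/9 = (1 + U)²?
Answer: 161398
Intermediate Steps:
a(U) = 9*(1 + U)²
(a(113) + 137068) - 92634 = (9*(1 + 113)² + 137068) - 92634 = (9*114² + 137068) - 92634 = (9*12996 + 137068) - 92634 = (116964 + 137068) - 92634 = 254032 - 92634 = 161398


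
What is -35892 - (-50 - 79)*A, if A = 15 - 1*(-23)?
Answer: -30990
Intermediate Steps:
A = 38 (A = 15 + 23 = 38)
-35892 - (-50 - 79)*A = -35892 - (-50 - 79)*38 = -35892 - (-129)*38 = -35892 - 1*(-4902) = -35892 + 4902 = -30990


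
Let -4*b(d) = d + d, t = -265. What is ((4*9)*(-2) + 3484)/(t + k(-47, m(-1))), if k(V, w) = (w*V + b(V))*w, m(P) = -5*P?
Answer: -6824/2645 ≈ -2.5800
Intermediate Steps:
b(d) = -d/2 (b(d) = -(d + d)/4 = -d/2)
k(V, w) = w*(-V/2 + V*w) (k(V, w) = (w*V - V/2)*w = (V*w - V/2)*w = (-V/2 + V*w)*w = w*(-V/2 + V*w))
((4*9)*(-2) + 3484)/(t + k(-47, m(-1))) = ((4*9)*(-2) + 3484)/(-265 + (½)*(-47)*(-5*(-1))*(-1 + 2*(-5*(-1)))) = (36*(-2) + 3484)/(-265 + (½)*(-47)*5*(-1 + 2*5)) = (-72 + 3484)/(-265 + (½)*(-47)*5*(-1 + 10)) = 3412/(-265 + (½)*(-47)*5*9) = 3412/(-265 - 2115/2) = 3412/(-2645/2) = 3412*(-2/2645) = -6824/2645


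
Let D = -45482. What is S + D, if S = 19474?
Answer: -26008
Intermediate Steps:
S + D = 19474 - 45482 = -26008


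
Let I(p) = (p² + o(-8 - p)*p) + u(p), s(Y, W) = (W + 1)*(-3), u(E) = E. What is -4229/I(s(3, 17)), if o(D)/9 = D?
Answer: 4229/19494 ≈ 0.21694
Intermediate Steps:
o(D) = 9*D
s(Y, W) = -3 - 3*W (s(Y, W) = (1 + W)*(-3) = -3 - 3*W)
I(p) = p + p² + p*(-72 - 9*p) (I(p) = (p² + (9*(-8 - p))*p) + p = (p² + (-72 - 9*p)*p) + p = (p² + p*(-72 - 9*p)) + p = p + p² + p*(-72 - 9*p))
-4229/I(s(3, 17)) = -4229*1/((-71 - 8*(-3 - 3*17))*(-3 - 3*17)) = -4229*1/((-71 - 8*(-3 - 51))*(-3 - 51)) = -4229*(-1/(54*(-71 - 8*(-54)))) = -4229*(-1/(54*(-71 + 432))) = -4229/((-54*361)) = -4229/(-19494) = -4229*(-1/19494) = 4229/19494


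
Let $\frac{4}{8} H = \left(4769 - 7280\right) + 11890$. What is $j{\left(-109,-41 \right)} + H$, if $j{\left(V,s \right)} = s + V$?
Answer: $18608$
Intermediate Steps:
$j{\left(V,s \right)} = V + s$
$H = 18758$ ($H = 2 \left(\left(4769 - 7280\right) + 11890\right) = 2 \left(-2511 + 11890\right) = 2 \cdot 9379 = 18758$)
$j{\left(-109,-41 \right)} + H = \left(-109 - 41\right) + 18758 = -150 + 18758 = 18608$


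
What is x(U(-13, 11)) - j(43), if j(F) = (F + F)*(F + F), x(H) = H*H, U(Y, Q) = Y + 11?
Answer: -7392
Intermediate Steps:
U(Y, Q) = 11 + Y
x(H) = H²
j(F) = 4*F² (j(F) = (2*F)*(2*F) = 4*F²)
x(U(-13, 11)) - j(43) = (11 - 13)² - 4*43² = (-2)² - 4*1849 = 4 - 1*7396 = 4 - 7396 = -7392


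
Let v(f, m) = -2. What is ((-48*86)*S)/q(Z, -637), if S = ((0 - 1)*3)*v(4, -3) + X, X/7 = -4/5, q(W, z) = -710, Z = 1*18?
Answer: 4128/1775 ≈ 2.3256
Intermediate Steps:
Z = 18
X = -28/5 (X = 7*(-4/5) = -28/5 ≈ -5.6000)
S = 2/5 (S = ((0 - 1)*3)*(-2) - 28/5 = -1*3*(-2) - 28/5 = -3*(-2) - 28/5 = 6 - 28/5 = 2/5 ≈ 0.40000)
((-48*86)*S)/q(Z, -637) = (-48*86*(2/5))/(-710) = -4128*2/5*(-1/710) = -8256/5*(-1/710) = 4128/1775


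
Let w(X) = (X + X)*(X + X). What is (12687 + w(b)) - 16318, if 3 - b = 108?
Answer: 40469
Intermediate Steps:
b = -105 (b = 3 - 1*108 = 3 - 108 = -105)
w(X) = 4*X² (w(X) = (2*X)*(2*X) = 4*X²)
(12687 + w(b)) - 16318 = (12687 + 4*(-105)²) - 16318 = (12687 + 4*11025) - 16318 = (12687 + 44100) - 16318 = 56787 - 16318 = 40469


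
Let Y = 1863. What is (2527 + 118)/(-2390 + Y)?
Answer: -2645/527 ≈ -5.0190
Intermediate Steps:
(2527 + 118)/(-2390 + Y) = (2527 + 118)/(-2390 + 1863) = 2645/(-527) = 2645*(-1/527) = -2645/527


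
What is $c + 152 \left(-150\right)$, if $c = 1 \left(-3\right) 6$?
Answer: $-22818$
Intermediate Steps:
$c = -18$ ($c = \left(-3\right) 6 = -18$)
$c + 152 \left(-150\right) = -18 + 152 \left(-150\right) = -18 - 22800 = -22818$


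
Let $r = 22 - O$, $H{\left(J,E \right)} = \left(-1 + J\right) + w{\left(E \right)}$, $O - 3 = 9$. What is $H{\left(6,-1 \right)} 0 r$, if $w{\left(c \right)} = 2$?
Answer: $0$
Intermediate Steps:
$O = 12$ ($O = 3 + 9 = 12$)
$H{\left(J,E \right)} = 1 + J$ ($H{\left(J,E \right)} = \left(-1 + J\right) + 2 = 1 + J$)
$r = 10$ ($r = 22 - 12 = 10$)
$H{\left(6,-1 \right)} 0 r = \left(1 + 6\right) 0 \cdot 10 = 7 \cdot 0 \cdot 10 = 0 \cdot 10 = 0$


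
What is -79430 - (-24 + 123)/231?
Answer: -556013/7 ≈ -79430.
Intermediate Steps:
-79430 - (-24 + 123)/231 = -79430 - 99/231 = -79430 - 1*3/7 = -79430 - 3/7 = -556013/7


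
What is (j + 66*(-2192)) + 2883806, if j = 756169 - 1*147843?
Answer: 3347460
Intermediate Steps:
j = 608326 (j = 756169 - 147843 = 608326)
(j + 66*(-2192)) + 2883806 = (608326 + 66*(-2192)) + 2883806 = (608326 - 144672) + 2883806 = 463654 + 2883806 = 3347460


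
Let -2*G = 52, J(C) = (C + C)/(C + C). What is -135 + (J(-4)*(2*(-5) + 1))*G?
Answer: 99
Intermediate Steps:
J(C) = 1 (J(C) = (2*C)/((2*C)) = (2*C)*(1/(2*C)) = 1)
G = -26 (G = -½*52 = -26)
-135 + (J(-4)*(2*(-5) + 1))*G = -135 + (1*(2*(-5) + 1))*(-26) = -135 + (1*(-10 + 1))*(-26) = -135 + (1*(-9))*(-26) = -135 - 9*(-26) = -135 + 234 = 99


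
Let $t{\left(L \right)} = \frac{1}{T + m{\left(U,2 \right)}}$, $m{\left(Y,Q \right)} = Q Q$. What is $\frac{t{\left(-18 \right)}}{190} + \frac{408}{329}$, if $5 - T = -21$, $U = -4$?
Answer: $\frac{2325929}{1875300} \approx 1.2403$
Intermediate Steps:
$m{\left(Y,Q \right)} = Q^{2}$
$T = 26$ ($T = 5 - -21 = 5 + 21 = 26$)
$t{\left(L \right)} = \frac{1}{30}$ ($t{\left(L \right)} = \frac{1}{26 + 2^{2}} = \frac{1}{26 + 4} = \frac{1}{30}$)
$\frac{t{\left(-18 \right)}}{190} + \frac{408}{329} = \frac{1}{30 \cdot 190} + \frac{408}{329} = \frac{1}{30} \cdot \frac{1}{190} + 408 \cdot \frac{1}{329} = \frac{1}{5700} + \frac{408}{329} = \frac{2325929}{1875300}$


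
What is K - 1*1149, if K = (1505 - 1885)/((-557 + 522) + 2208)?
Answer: -2497157/2173 ≈ -1149.2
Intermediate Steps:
K = -380/2173 (K = -380/(-35 + 2208) = -380/2173 ≈ -0.17487)
K - 1*1149 = -380/2173 - 1*1149 = -380/2173 - 1149 = -2497157/2173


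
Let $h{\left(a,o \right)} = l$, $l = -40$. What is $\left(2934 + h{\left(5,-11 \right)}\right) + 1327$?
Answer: $4221$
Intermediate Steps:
$h{\left(a,o \right)} = -40$
$\left(2934 + h{\left(5,-11 \right)}\right) + 1327 = \left(2934 - 40\right) + 1327 = 2894 + 1327 = 4221$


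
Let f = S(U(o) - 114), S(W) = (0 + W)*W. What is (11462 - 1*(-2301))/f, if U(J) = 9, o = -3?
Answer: 13763/11025 ≈ 1.2483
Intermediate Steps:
S(W) = W**2 (S(W) = W*W = W**2)
f = 11025 (f = (9 - 114)**2 = (-105)**2 = 11025)
(11462 - 1*(-2301))/f = (11462 - 1*(-2301))/11025 = (11462 + 2301)*(1/11025) = 13763*(1/11025) = 13763/11025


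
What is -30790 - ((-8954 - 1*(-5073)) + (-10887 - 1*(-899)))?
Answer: -16921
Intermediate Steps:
-30790 - ((-8954 - 1*(-5073)) + (-10887 - 1*(-899))) = -30790 - ((-8954 + 5073) + (-10887 + 899)) = -30790 - (-3881 - 9988) = -30790 - 1*(-13869) = -30790 + 13869 = -16921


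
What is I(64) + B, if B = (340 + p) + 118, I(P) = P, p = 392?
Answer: 914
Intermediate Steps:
B = 850 (B = (340 + 392) + 118 = 732 + 118 = 850)
I(64) + B = 64 + 850 = 914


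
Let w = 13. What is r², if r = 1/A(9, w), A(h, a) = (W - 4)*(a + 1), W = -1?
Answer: 1/4900 ≈ 0.00020408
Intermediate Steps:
A(h, a) = -5 - 5*a (A(h, a) = (-1 - 4)*(a + 1) = -5*(1 + a) = -5 - 5*a)
r = -1/70 (r = 1/(-5 - 5*13) = 1/(-5 - 65) = 1/(-70) = -1/70 ≈ -0.014286)
r² = (-1/70)² = 1/4900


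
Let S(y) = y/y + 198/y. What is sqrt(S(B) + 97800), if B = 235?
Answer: sqrt(5401106755)/235 ≈ 312.73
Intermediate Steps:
S(y) = 1 + 198/y
sqrt(S(B) + 97800) = sqrt((198 + 235)/235 + 97800) = sqrt((1/235)*433 + 97800) = sqrt(433/235 + 97800) = sqrt(22983433/235) = sqrt(5401106755)/235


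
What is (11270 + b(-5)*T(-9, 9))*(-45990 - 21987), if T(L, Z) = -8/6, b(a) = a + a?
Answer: -767007150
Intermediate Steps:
b(a) = 2*a
T(L, Z) = -4/3 (T(L, Z) = -8*1/6 = -4/3)
(11270 + b(-5)*T(-9, 9))*(-45990 - 21987) = (11270 + (2*(-5))*(-4/3))*(-45990 - 21987) = (11270 - 10*(-4/3))*(-67977) = (11270 + 40/3)*(-67977) = (33850/3)*(-67977) = -767007150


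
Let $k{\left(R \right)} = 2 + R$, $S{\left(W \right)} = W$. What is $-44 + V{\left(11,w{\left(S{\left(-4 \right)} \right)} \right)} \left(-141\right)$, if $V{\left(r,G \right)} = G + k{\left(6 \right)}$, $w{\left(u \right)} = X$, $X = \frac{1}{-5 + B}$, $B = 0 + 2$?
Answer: $-1125$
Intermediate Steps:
$B = 2$
$X = - \frac{1}{3}$ ($X = \frac{1}{-5 + 2} = \frac{1}{-3} = - \frac{1}{3} \approx -0.33333$)
$w{\left(u \right)} = - \frac{1}{3}$
$V{\left(r,G \right)} = 8 + G$ ($V{\left(r,G \right)} = G + \left(2 + 6\right) = G + 8 = 8 + G$)
$-44 + V{\left(11,w{\left(S{\left(-4 \right)} \right)} \right)} \left(-141\right) = -44 + \left(8 - \frac{1}{3}\right) \left(-141\right) = -44 + \frac{23}{3} \left(-141\right) = -44 - 1081 = -1125$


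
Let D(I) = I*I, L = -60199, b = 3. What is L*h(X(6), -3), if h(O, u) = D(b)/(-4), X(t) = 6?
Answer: 541791/4 ≈ 1.3545e+5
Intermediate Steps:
D(I) = I²
h(O, u) = -9/4 (h(O, u) = 3²/(-4) = 9*(-¼) = -9/4)
L*h(X(6), -3) = -60199*(-9/4) = 541791/4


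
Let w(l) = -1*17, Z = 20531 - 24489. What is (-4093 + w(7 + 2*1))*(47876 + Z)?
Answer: -180502980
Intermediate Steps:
Z = -3958
w(l) = -17
(-4093 + w(7 + 2*1))*(47876 + Z) = (-4093 - 17)*(47876 - 3958) = -4110*43918 = -180502980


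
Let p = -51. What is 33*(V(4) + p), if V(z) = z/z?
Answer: -1650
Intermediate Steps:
V(z) = 1
33*(V(4) + p) = 33*(1 - 51) = 33*(-50) = -1650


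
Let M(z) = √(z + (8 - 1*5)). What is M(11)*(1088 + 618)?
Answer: 1706*√14 ≈ 6383.3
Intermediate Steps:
M(z) = √(3 + z) (M(z) = √(z + (8 - 5)) = √(z + 3) = √(3 + z))
M(11)*(1088 + 618) = √(3 + 11)*(1088 + 618) = √14*1706 = 1706*√14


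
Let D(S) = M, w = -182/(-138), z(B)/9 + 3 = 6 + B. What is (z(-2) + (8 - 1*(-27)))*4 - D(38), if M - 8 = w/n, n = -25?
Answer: 289891/1725 ≈ 168.05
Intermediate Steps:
z(B) = 27 + 9*B (z(B) = -27 + 9*(6 + B) = -27 + (54 + 9*B) = 27 + 9*B)
w = 91/69 (w = -182*(-1/138) = 91/69 ≈ 1.3188)
M = 13709/1725 (M = 8 + (91/69)/(-25) = 8 + (91/69)*(-1/25) = 8 - 91/1725 = 13709/1725 ≈ 7.9472)
D(S) = 13709/1725
(z(-2) + (8 - 1*(-27)))*4 - D(38) = ((27 + 9*(-2)) + (8 - 1*(-27)))*4 - 1*13709/1725 = ((27 - 18) + (8 + 27))*4 - 13709/1725 = (9 + 35)*4 - 13709/1725 = 44*4 - 13709/1725 = 176 - 13709/1725 = 289891/1725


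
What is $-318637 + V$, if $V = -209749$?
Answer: $-528386$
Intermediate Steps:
$-318637 + V = -318637 - 209749 = -528386$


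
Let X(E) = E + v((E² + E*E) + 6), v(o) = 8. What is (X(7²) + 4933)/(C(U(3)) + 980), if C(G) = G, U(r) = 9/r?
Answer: 4990/983 ≈ 5.0763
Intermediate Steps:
X(E) = 8 + E (X(E) = E + 8 = 8 + E)
(X(7²) + 4933)/(C(U(3)) + 980) = ((8 + 7²) + 4933)/(9/3 + 980) = ((8 + 49) + 4933)/(9*(⅓) + 980) = (57 + 4933)/(3 + 980) = 4990/983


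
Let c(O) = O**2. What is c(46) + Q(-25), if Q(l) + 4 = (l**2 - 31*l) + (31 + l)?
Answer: 3518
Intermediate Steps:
Q(l) = 27 + l**2 - 30*l (Q(l) = -4 + ((l**2 - 31*l) + (31 + l)) = -4 + (31 + l**2 - 30*l) = 27 + l**2 - 30*l)
c(46) + Q(-25) = 46**2 + (27 + (-25)**2 - 30*(-25)) = 2116 + (27 + 625 + 750) = 2116 + 1402 = 3518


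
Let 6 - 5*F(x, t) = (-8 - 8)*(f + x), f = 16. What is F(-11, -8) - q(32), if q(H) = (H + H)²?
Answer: -20394/5 ≈ -4078.8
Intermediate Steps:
F(x, t) = 262/5 + 16*x/5 (F(x, t) = 6/5 - (-8 - 8)*(16 + x)/5 = 6/5 - (-16)*(16 + x)/5 = 6/5 - (-256 - 16*x)/5 = 6/5 + (256/5 + 16*x/5) = 262/5 + 16*x/5)
q(H) = 4*H² (q(H) = (2*H)² = 4*H²)
F(-11, -8) - q(32) = (262/5 + (16/5)*(-11)) - 4*32² = (262/5 - 176/5) - 4*1024 = 86/5 - 1*4096 = 86/5 - 4096 = -20394/5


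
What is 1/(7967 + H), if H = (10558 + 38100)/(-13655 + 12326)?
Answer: 1329/10539485 ≈ 0.00012610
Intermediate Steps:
H = -48658/1329 (H = 48658/(-1329) = 48658*(-1/1329) = -48658/1329 ≈ -36.612)
1/(7967 + H) = 1/(7967 - 48658/1329) = 1/(10539485/1329) = 1329/10539485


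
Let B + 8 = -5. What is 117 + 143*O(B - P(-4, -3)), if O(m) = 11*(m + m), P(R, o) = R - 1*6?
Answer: -9321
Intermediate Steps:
B = -13 (B = -8 - 5 = -13)
P(R, o) = -6 + R (P(R, o) = R - 6 = -6 + R)
O(m) = 22*m (O(m) = 11*(2*m) = 22*m)
117 + 143*O(B - P(-4, -3)) = 117 + 143*(22*(-13 - (-6 - 4))) = 117 + 143*(22*(-13 - 1*(-10))) = 117 + 143*(22*(-13 + 10)) = 117 + 143*(22*(-3)) = 117 + 143*(-66) = 117 - 9438 = -9321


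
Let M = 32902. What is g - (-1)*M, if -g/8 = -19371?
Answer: 187870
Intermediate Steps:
g = 154968 (g = -8*(-19371) = 154968)
g - (-1)*M = 154968 - (-1)*32902 = 154968 - 1*(-32902) = 154968 + 32902 = 187870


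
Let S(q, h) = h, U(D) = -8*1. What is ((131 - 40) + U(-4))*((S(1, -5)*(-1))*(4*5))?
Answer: 8300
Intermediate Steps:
U(D) = -8
((131 - 40) + U(-4))*((S(1, -5)*(-1))*(4*5)) = ((131 - 40) - 8)*((-5*(-1))*(4*5)) = (91 - 8)*(5*20) = 83*100 = 8300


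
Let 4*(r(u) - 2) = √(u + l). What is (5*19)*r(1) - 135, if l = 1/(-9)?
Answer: 55 + 95*√2/6 ≈ 77.392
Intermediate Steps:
l = -⅑ ≈ -0.11111
r(u) = 2 + √(-⅑ + u)/4 (r(u) = 2 + √(u - ⅑)/4 = 2 + √(-⅑ + u)/4)
(5*19)*r(1) - 135 = (5*19)*(2 + √(-1 + 9*1)/12) - 135 = 95*(2 + √(-1 + 9)/12) - 135 = 95*(2 + √8/12) - 135 = 95*(2 + (2*√2)/12) - 135 = 95*(2 + √2/6) - 135 = (190 + 95*√2/6) - 135 = 55 + 95*√2/6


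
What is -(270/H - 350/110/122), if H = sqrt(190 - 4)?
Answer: 35/1342 - 45*sqrt(186)/31 ≈ -19.771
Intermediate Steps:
H = sqrt(186) ≈ 13.638
-(270/H - 350/110/122) = -(270/(sqrt(186)) - 350/110/122) = -(270*(sqrt(186)/186) - 350*1/110*(1/122)) = -(45*sqrt(186)/31 - 35/11*1/122) = -(45*sqrt(186)/31 - 35/1342) = -(-35/1342 + 45*sqrt(186)/31) = 35/1342 - 45*sqrt(186)/31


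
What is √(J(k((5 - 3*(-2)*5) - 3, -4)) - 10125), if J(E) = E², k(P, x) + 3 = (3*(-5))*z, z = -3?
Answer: 3*I*√929 ≈ 91.438*I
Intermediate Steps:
k(P, x) = 42 (k(P, x) = -3 + (3*(-5))*(-3) = -3 - 15*(-3) = -3 + 45 = 42)
√(J(k((5 - 3*(-2)*5) - 3, -4)) - 10125) = √(42² - 10125) = √(1764 - 10125) = √(-8361) = 3*I*√929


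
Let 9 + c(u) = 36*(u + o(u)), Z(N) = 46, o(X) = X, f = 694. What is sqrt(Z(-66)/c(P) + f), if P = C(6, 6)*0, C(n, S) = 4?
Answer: 10*sqrt(62)/3 ≈ 26.247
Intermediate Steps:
P = 0 (P = 4*0 = 0)
c(u) = -9 + 72*u (c(u) = -9 + 36*(u + u) = -9 + 36*(2*u) = -9 + 72*u)
sqrt(Z(-66)/c(P) + f) = sqrt(46/(-9 + 72*0) + 694) = sqrt(46/(-9 + 0) + 694) = sqrt(46/(-9) + 694) = sqrt(46*(-1/9) + 694) = sqrt(-46/9 + 694) = sqrt(6200/9) = 10*sqrt(62)/3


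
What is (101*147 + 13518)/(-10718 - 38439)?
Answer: -28365/49157 ≈ -0.57703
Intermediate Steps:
(101*147 + 13518)/(-10718 - 38439) = (14847 + 13518)/(-49157) = 28365*(-1/49157) = -28365/49157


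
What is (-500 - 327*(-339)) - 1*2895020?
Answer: -2784667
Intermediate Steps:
(-500 - 327*(-339)) - 1*2895020 = (-500 + 110853) - 2895020 = 110353 - 2895020 = -2784667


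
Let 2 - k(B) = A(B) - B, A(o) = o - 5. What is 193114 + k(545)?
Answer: 193121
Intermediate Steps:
A(o) = -5 + o
k(B) = 7 (k(B) = 2 - ((-5 + B) - B) = 2 - 1*(-5) = 2 + 5 = 7)
193114 + k(545) = 193114 + 7 = 193121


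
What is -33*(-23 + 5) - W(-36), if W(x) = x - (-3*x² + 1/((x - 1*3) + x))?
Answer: -244351/75 ≈ -3258.0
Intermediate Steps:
W(x) = x - 1/(-3 + 2*x) + 3*x² (W(x) = x - (-3*x² + 1/((x - 3) + x)) = x - (-3*x² + 1/((-3 + x) + x)) = x - (-3*x² + 1/(-3 + 2*x)) = x - (1/(-3 + 2*x) - 3*x²) = x + (-1/(-3 + 2*x) + 3*x²) = x - 1/(-3 + 2*x) + 3*x²)
-33*(-23 + 5) - W(-36) = -33*(-23 + 5) - (-1 - 7*(-36)² - 3*(-36) + 6*(-36)³)/(-3 + 2*(-36)) = -33*(-18) - (-1 - 7*1296 + 108 + 6*(-46656))/(-3 - 72) = 594 - (-1 - 9072 + 108 - 279936)/(-75) = 594 - (-1)*(-288901)/75 = 594 - 1*288901/75 = 594 - 288901/75 = -244351/75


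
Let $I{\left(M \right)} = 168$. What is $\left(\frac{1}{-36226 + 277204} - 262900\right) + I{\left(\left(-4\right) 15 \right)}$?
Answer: $- \frac{63312631895}{240978} \approx -2.6273 \cdot 10^{5}$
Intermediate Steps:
$\left(\frac{1}{-36226 + 277204} - 262900\right) + I{\left(\left(-4\right) 15 \right)} = \left(\frac{1}{-36226 + 277204} - 262900\right) + 168 = \left(\frac{1}{240978} - 262900\right) + 168 = - \frac{63353116199}{240978} + 168 = - \frac{63312631895}{240978}$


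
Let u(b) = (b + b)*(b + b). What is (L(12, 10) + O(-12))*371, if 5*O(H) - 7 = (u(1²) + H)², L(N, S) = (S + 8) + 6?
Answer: 70861/5 ≈ 14172.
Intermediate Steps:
L(N, S) = 14 + S (L(N, S) = (8 + S) + 6 = 14 + S)
u(b) = 4*b² (u(b) = (2*b)*(2*b) = 4*b²)
O(H) = 7/5 + (4 + H)²/5 (O(H) = 7/5 + (4*(1²)² + H)²/5 = 7/5 + (4*1² + H)²/5 = 7/5 + (4*1 + H)²/5 = 7/5 + (4 + H)²/5)
(L(12, 10) + O(-12))*371 = ((14 + 10) + (7/5 + (4 - 12)²/5))*371 = (24 + (7/5 + (⅕)*(-8)²))*371 = (24 + (7/5 + (⅕)*64))*371 = (24 + (7/5 + 64/5))*371 = (24 + 71/5)*371 = (191/5)*371 = 70861/5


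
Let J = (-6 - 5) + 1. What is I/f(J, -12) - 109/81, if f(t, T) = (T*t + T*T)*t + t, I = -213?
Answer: -271597/214650 ≈ -1.2653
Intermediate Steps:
J = -10 (J = -11 + 1 = -10)
f(t, T) = t + t*(T² + T*t) (f(t, T) = (T*t + T²)*t + t = (T² + T*t)*t + t = t*(T² + T*t) + t = t + t*(T² + T*t))
I/f(J, -12) - 109/81 = -213*(-1/(10*(1 + (-12)² - 12*(-10)))) - 109/81 = -213*(-1/(10*(1 + 144 + 120))) - 109*1/81 = -213/((-10*265)) - 109/81 = -213/(-2650) - 109/81 = -213*(-1/2650) - 109/81 = 213/2650 - 109/81 = -271597/214650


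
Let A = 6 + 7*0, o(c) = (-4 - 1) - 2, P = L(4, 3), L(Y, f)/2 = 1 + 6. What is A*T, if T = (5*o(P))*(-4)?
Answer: 840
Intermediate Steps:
L(Y, f) = 14 (L(Y, f) = 2*(1 + 6) = 2*7 = 14)
P = 14
o(c) = -7 (o(c) = -5 - 2 = -7)
T = 140 (T = (5*(-7))*(-4) = -35*(-4) = 140)
A = 6 (A = 6 + 0 = 6)
A*T = 6*140 = 840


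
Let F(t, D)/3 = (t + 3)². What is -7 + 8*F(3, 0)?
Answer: 857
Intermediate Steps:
F(t, D) = 3*(3 + t)² (F(t, D) = 3*(t + 3)² = 3*(3 + t)²)
-7 + 8*F(3, 0) = -7 + 8*(3*(3 + 3)²) = -7 + 8*(3*6²) = -7 + 8*(3*36) = -7 + 8*108 = -7 + 864 = 857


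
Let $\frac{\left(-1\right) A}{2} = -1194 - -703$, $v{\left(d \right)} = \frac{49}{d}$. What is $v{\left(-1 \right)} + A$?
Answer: $933$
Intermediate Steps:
$A = 982$ ($A = - 2 \left(-1194 - -703\right) = - 2 \left(-1194 + 703\right) = \left(-2\right) \left(-491\right) = 982$)
$v{\left(-1 \right)} + A = \frac{49}{-1} + 982 = 49 \left(-1\right) + 982 = -49 + 982 = 933$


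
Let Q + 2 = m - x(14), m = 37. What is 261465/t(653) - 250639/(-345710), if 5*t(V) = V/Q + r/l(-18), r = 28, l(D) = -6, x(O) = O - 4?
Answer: 33897052709401/556247390 ≈ 60939.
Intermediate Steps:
x(O) = -4 + O
Q = 25 (Q = -2 + (37 - (-4 + 14)) = -2 + (37 - 1*10) = -2 + (37 - 10) = -2 + 27 = 25)
t(V) = -14/15 + V/125 (t(V) = (V/25 + 28/(-6))/5 = (V*(1/25) + 28*(-1/6))/5 = (V/25 - 14/3)/5 = (-14/3 + V/25)/5 = -14/15 + V/125)
261465/t(653) - 250639/(-345710) = 261465/(-14/15 + (1/125)*653) - 250639/(-345710) = 261465/(-14/15 + 653/125) - 250639*(-1/345710) = 261465/(1609/375) + 250639/345710 = 261465*(375/1609) + 250639/345710 = 98049375/1609 + 250639/345710 = 33897052709401/556247390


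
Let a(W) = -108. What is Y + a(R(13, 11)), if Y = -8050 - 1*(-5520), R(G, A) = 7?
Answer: -2638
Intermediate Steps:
Y = -2530 (Y = -8050 + 5520 = -2530)
Y + a(R(13, 11)) = -2530 - 108 = -2638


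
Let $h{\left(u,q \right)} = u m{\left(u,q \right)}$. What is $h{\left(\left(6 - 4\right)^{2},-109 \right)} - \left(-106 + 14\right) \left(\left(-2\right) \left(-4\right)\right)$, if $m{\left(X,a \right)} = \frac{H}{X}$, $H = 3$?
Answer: $739$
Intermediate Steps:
$m{\left(X,a \right)} = \frac{3}{X}$
$h{\left(u,q \right)} = 3$ ($h{\left(u,q \right)} = u \frac{3}{u} = 3$)
$h{\left(\left(6 - 4\right)^{2},-109 \right)} - \left(-106 + 14\right) \left(\left(-2\right) \left(-4\right)\right) = 3 - \left(-106 + 14\right) \left(\left(-2\right) \left(-4\right)\right) = 3 - \left(-92\right) 8 = 3 - -736 = 3 + 736 = 739$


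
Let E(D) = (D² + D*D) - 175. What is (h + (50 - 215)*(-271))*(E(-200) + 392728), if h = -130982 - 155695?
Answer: -114339868986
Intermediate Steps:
E(D) = -175 + 2*D² (E(D) = (D² + D²) - 175 = 2*D² - 175 = -175 + 2*D²)
h = -286677
(h + (50 - 215)*(-271))*(E(-200) + 392728) = (-286677 + (50 - 215)*(-271))*((-175 + 2*(-200)²) + 392728) = (-286677 - 165*(-271))*((-175 + 2*40000) + 392728) = (-286677 + 44715)*((-175 + 80000) + 392728) = -241962*(79825 + 392728) = -241962*472553 = -114339868986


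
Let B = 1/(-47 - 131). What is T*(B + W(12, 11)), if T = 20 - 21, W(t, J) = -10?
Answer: 1781/178 ≈ 10.006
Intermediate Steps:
T = -1
B = -1/178 (B = 1/(-178) = -1/178 ≈ -0.0056180)
T*(B + W(12, 11)) = -(-1/178 - 10) = -1*(-1781/178) = 1781/178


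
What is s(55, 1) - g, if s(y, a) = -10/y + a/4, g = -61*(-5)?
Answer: -13417/44 ≈ -304.93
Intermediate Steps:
g = 305
s(y, a) = -10/y + a/4 (s(y, a) = -10/y + a*(¼) = -10/y + a/4)
s(55, 1) - g = (-10/55 + (¼)*1) - 1*305 = (-10*1/55 + ¼) - 305 = (-2/11 + ¼) - 305 = 3/44 - 305 = -13417/44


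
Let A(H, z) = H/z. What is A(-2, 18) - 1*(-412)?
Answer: 3707/9 ≈ 411.89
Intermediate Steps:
A(-2, 18) - 1*(-412) = -2/18 - 1*(-412) = -2*1/18 + 412 = -1/9 + 412 = 3707/9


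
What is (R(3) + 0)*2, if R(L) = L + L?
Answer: 12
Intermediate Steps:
R(L) = 2*L
(R(3) + 0)*2 = (2*3 + 0)*2 = (6 + 0)*2 = 6*2 = 12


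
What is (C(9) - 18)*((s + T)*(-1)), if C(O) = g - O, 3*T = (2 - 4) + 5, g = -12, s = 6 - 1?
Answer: 234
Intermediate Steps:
s = 5
T = 1 (T = ((2 - 4) + 5)/3 = (-2 + 5)/3 = (⅓)*3 = 1)
C(O) = -12 - O
(C(9) - 18)*((s + T)*(-1)) = ((-12 - 1*9) - 18)*((5 + 1)*(-1)) = ((-12 - 9) - 18)*(6*(-1)) = (-21 - 18)*(-6) = -39*(-6) = 234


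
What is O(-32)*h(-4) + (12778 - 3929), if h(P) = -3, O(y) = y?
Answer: 8945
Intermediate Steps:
O(-32)*h(-4) + (12778 - 3929) = -32*(-3) + (12778 - 3929) = 96 + 8849 = 8945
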